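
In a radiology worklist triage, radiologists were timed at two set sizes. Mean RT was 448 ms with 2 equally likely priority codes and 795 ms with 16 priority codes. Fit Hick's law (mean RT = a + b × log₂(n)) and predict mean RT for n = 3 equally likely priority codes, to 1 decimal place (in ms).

515.7 ms

With log₂ n on the abscissa the relation is linear; from the two conditions:
  b = (795 − 448) / (log₂ 16 − log₂ 2) = 347 / (4 − 1) = 115.667 ms/bit
  a = 448 − 115.667 × 1 = 332.333 ms
Then RT(3) = 332.333 + 115.667 × log₂ 3 = 332.333 + 115.667 × 1.5850 ≈ 515.661 ms.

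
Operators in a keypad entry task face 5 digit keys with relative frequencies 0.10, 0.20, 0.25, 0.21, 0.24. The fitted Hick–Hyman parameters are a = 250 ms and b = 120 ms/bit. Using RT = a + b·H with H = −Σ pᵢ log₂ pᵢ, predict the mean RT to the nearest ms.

H = 0.10·log₂(1/0.10) + 0.20·log₂(1/0.20) + 0.25·log₂(1/0.25) + 0.21·log₂(1/0.21) + 0.24·log₂(1/0.24) = 2.2635 bits.
RT = 250 + 120 × 2.2635 = 521.62 ms.

522 ms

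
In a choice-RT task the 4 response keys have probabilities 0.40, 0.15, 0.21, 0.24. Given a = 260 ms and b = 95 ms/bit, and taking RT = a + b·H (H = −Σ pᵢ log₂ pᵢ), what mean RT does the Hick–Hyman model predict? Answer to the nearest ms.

H = 0.40·log₂(1/0.40) + 0.15·log₂(1/0.15) + 0.21·log₂(1/0.21) + 0.24·log₂(1/0.24) = 1.9063 bits.
RT = 260 + 95 × 1.9063 = 441.10 ms.

441 ms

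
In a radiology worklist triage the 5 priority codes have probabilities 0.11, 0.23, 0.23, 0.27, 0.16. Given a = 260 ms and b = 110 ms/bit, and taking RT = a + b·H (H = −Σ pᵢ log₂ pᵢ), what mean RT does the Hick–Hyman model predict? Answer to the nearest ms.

H = 0.11·log₂(1/0.11) + 0.23·log₂(1/0.23) + 0.23·log₂(1/0.23) + 0.27·log₂(1/0.27) + 0.16·log₂(1/0.16) = 2.2587 bits.
RT = 260 + 110 × 2.2587 = 508.45 ms.

508 ms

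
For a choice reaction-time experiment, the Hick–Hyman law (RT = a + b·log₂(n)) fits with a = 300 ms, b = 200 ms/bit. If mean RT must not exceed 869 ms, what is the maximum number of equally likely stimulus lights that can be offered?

7

Information budget: (869 − 300)/200 = 2.8450 bits, so n ≤ 2^2.8450 = 7.185 → at most 7.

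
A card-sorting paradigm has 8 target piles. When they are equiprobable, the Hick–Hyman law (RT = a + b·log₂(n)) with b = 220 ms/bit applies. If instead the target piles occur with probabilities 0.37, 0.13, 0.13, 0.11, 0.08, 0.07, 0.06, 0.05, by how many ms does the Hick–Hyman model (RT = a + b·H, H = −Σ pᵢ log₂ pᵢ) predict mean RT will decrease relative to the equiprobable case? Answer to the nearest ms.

73 ms

The RT saving is b·ΔH. Equiprobable H₀ = log₂(8) = 3.0000 bits; with the given probabilities H = 2.6660 bits.
b·(H₀ − H) = 220 × (3.0000 − 2.6660) = 73.48 ms.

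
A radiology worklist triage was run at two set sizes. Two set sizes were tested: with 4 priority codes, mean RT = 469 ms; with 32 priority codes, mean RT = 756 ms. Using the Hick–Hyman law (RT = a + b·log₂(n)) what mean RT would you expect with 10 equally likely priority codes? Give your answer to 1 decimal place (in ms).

Fit slope and intercept:
  b = (756 − 469) / (log₂ 32 − log₂ 4) = 287 / (5 − 2) = 95.667 ms/bit
  a = 469 − 95.667 × 2 = 277.667 ms
Then RT(10) = 277.667 + 95.667 × log₂ 10 = 277.667 + 95.667 × 3.3219 ≈ 595.464 ms.

595.5 ms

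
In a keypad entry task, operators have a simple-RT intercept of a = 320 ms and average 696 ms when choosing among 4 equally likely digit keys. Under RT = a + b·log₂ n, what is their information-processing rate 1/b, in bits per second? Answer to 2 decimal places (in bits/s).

5.32 bits/s

Choice component = 696 − 320 = 376 ms over log₂(4) = 2 bits.
b = 376 / 2 = 188.000 ms/bit, so 1/b = 5.319 bits/s.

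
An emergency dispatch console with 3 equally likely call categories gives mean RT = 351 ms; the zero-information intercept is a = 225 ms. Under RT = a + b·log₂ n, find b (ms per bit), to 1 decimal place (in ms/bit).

79.5 ms/bit

3 alternatives carry log₂ 3 = 1.5850 bits; the choice cost is 351 − 225 = 126 ms, so b = 126/1.5850 = 79.497 ms/bit.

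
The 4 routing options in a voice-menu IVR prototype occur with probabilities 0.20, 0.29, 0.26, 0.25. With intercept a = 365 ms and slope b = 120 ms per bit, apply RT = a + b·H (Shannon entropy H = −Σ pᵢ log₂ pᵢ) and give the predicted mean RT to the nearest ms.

H = 0.20·log₂(1/0.20) + 0.29·log₂(1/0.29) + 0.26·log₂(1/0.26) + 0.25·log₂(1/0.25) = 1.9876 bits.
RT = 365 + 120 × 1.9876 = 603.51 ms.

604 ms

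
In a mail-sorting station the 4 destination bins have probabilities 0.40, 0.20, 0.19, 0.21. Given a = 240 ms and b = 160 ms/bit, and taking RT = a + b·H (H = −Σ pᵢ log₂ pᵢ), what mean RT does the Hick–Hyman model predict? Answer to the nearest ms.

H = 0.40·log₂(1/0.40) + 0.20·log₂(1/0.20) + 0.19·log₂(1/0.19) + 0.21·log₂(1/0.21) = 1.9212 bits.
RT = 240 + 160 × 1.9212 = 547.39 ms.

547 ms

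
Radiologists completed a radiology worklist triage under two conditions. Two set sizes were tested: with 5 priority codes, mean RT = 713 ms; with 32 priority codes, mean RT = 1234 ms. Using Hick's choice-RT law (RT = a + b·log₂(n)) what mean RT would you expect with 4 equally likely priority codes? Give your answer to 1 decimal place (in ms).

Fit slope and intercept:
  b = (1234 − 713) / (log₂ 32 − log₂ 5) = 521 / (5 − 2.3219) = 194.543 ms/bit
  a = 713 − 194.543 × 2.3219 = 261.285 ms
Then RT(4) = 261.285 + 194.543 × log₂ 4 = 261.285 + 194.543 × 2 ≈ 650.371 ms.

650.4 ms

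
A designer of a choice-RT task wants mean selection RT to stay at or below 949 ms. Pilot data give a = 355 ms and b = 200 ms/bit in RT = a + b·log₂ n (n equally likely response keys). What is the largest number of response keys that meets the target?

Set 355 + 200·log₂ n ≤ 949 → log₂ n ≤ (949 − 355)/200 = 2.9700.
So n ≤ 2^2.9700 = 7.835; the largest integer n is 7.

7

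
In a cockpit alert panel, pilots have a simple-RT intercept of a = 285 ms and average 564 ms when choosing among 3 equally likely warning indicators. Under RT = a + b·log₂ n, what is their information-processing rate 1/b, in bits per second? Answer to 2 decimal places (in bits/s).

5.68 bits/s

Choice component = 564 − 285 = 279 ms over log₂(3) = 1.5850 bits.
b = 279 / 1.5850 = 176.029 ms/bit, so 1/b = 5.681 bits/s.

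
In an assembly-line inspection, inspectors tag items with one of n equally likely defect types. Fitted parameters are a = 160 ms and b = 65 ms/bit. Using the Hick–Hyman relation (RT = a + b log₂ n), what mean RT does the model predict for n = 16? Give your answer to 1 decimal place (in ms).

log₂(16) = 4 bits, so RT = 160 + 65 × 4 ≈ 420.000 ms.

420.0 ms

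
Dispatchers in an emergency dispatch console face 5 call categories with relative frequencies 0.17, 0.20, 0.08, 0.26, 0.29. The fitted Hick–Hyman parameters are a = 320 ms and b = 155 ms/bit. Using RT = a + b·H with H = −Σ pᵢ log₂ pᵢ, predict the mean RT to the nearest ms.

663 ms

Entropy contributions −pᵢ log₂ pᵢ: 0.4346, 0.4644, 0.2915, 0.5053, 0.5179; sum H = 2.2137 bits.
RT = a + bH = 320 + 155·2.2137 = 663.12 ms.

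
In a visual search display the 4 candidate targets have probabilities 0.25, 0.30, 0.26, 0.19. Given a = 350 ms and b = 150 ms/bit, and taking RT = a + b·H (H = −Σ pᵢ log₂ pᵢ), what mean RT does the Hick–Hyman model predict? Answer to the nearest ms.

647 ms

Entropy contributions −pᵢ log₂ pᵢ: 0.5000, 0.5211, 0.5053, 0.4552; sum H = 1.9816 bits.
RT = a + bH = 350 + 150·1.9816 = 647.24 ms.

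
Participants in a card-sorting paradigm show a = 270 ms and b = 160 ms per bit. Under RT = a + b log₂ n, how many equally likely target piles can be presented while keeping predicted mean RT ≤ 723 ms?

7

Set 270 + 160·log₂ n ≤ 723 → log₂ n ≤ (723 − 270)/160 = 2.8312.
So n ≤ 2^2.8312 = 7.117; the largest integer n is 7.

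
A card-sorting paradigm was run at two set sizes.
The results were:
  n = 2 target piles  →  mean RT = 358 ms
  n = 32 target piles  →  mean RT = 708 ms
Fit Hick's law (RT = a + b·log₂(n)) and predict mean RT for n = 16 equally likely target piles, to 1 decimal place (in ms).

Fit slope and intercept:
  b = (708 − 358) / (log₂ 32 − log₂ 2) = 350 / (5 − 1) = 87.500 ms/bit
  a = 358 − 87.500 × 1 = 270.500 ms
Then RT(16) = 270.500 + 87.500 × log₂ 16 = 270.500 + 87.500 × 4 ≈ 620.500 ms.

620.5 ms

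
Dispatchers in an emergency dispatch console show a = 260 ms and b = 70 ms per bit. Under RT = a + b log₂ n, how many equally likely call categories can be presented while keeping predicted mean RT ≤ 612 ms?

32

Information budget: (612 − 260)/70 = 5.0286 bits, so n ≤ 2^5.0286 = 32.640 → at most 32.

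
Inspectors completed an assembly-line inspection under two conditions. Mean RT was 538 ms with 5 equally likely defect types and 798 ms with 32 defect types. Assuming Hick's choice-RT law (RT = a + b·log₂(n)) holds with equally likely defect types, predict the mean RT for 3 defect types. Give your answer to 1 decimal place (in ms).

RT is linear in log₂ n, so two points fix the line:
  b = (798 − 538) / (log₂ 32 − log₂ 5) = 260 / (5 − 2.3219) = 97.085 ms/bit
  a = 538 − 97.085 × 2.3219 = 312.576 ms
Then RT(3) = 312.576 + 97.085 × log₂ 3 = 312.576 + 97.085 × 1.5850 ≈ 466.452 ms.

466.5 ms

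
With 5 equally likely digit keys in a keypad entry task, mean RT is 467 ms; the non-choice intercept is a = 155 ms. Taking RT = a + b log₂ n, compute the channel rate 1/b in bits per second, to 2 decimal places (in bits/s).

b = (467 − 155)/log₂ 5 = 312/2.3219 = 134.371 ms per bit = 0.13437 s/bit; the reciprocal is 7.442 bits/s.

7.44 bits/s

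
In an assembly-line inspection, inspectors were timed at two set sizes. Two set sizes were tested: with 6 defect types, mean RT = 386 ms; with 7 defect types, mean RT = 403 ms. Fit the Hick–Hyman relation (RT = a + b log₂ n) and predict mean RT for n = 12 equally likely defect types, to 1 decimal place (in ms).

RT is linear in log₂ n, so two points fix the line:
  b = (403 − 386) / (log₂ 7 − log₂ 6) = 17 / (2.8074 − 2.5850) = 76.441 ms/bit
  a = 386 − 76.441 × 2.5850 = 188.402 ms
Then RT(12) = 188.402 + 76.441 × log₂ 12 = 188.402 + 76.441 × 3.5850 ≈ 462.441 ms.

462.4 ms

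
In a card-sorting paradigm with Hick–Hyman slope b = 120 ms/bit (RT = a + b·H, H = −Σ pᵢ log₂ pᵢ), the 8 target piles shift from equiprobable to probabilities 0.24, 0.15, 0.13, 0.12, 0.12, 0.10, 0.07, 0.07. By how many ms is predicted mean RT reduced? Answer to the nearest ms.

13 ms

The RT saving is b·ΔH. Equiprobable H₀ = log₂(8) = 3.0000 bits; with the given probabilities H = 2.8908 bits.
b·(H₀ − H) = 120 × (3.0000 − 2.8908) = 13.11 ms.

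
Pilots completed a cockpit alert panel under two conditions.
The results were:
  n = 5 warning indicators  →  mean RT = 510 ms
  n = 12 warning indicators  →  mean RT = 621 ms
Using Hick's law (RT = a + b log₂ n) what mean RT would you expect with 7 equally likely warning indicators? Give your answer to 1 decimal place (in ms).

552.7 ms

RT is linear in log₂ n, so two points fix the line:
  b = (621 − 510) / (log₂ 12 − log₂ 5) = 111 / (3.5850 − 2.3219) = 87.884 ms/bit
  a = 510 − 87.884 × 2.3219 = 305.941 ms
Then RT(7) = 305.941 + 87.884 × log₂ 7 = 305.941 + 87.884 × 2.8074 ≈ 552.661 ms.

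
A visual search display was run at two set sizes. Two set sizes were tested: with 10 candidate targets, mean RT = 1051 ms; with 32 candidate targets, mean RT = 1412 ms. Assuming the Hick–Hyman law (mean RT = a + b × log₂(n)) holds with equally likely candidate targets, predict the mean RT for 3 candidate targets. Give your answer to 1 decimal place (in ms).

677.3 ms

Fit slope and intercept:
  b = (1412 − 1051) / (log₂ 32 − log₂ 10) = 361 / (5 − 3.3219) = 215.128 ms/bit
  a = 1051 − 215.128 × 3.3219 = 336.361 ms
Then RT(3) = 336.361 + 215.128 × log₂ 3 = 336.361 + 215.128 × 1.5850 ≈ 677.330 ms.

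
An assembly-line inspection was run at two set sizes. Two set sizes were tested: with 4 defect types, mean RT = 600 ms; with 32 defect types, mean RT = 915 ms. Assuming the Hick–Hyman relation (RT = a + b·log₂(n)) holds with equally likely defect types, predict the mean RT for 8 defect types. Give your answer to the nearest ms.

Solve the two-equation system in a and b:
  b = (915 − 600) / (log₂ 32 − log₂ 4) = 315 / (5 − 2) = 105 ms/bit
  a = 600 − 105 × 2 = 390 ms
Then RT(8) = 390 + 105 × log₂ 8 = 390 + 105 × 3 ≈ 705.000 ms.

705 ms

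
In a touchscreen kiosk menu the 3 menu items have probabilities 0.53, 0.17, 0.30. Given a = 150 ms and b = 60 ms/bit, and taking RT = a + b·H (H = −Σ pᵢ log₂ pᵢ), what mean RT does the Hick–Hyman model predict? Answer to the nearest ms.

H = 0.53·log₂(1/0.53) + 0.17·log₂(1/0.17) + 0.30·log₂(1/0.30) = 1.4411 bits.
RT = 150 + 60 × 1.4411 = 236.47 ms.

236 ms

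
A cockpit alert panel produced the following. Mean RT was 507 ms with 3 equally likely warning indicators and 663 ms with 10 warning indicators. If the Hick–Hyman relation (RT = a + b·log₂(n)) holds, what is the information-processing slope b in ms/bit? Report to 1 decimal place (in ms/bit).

89.8 ms/bit

b = (RT₂ − RT₁)/(log₂ n₂ − log₂ n₁) = (663 − 507)/(3.3219 − 1.5850) = 89.812 ms/bit.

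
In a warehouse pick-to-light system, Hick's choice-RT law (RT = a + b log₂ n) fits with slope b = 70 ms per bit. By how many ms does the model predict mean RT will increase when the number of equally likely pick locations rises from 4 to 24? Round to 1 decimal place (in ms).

The intercept a cancels: ΔRT = b·(log₂ n₂ − log₂ n₁) = b·log₂(n₂/n₁).
log₂(24) − log₂(4) = 4.5850 − 2 = 2.5850.
ΔRT = 70 × 2.5850 = 180.947 ms.

180.9 ms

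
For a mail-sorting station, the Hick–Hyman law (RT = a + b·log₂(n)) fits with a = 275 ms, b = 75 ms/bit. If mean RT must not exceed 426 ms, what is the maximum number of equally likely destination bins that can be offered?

4

Information budget: (426 − 275)/75 = 2.0133 bits, so n ≤ 2^2.0133 = 4.037 → at most 4.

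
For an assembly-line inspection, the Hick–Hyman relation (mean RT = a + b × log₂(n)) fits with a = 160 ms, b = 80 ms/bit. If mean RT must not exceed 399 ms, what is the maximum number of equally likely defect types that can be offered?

Set 160 + 80·log₂ n ≤ 399 → log₂ n ≤ (399 − 160)/80 = 2.9875.
So n ≤ 2^2.9875 = 7.931; the largest integer n is 7.

7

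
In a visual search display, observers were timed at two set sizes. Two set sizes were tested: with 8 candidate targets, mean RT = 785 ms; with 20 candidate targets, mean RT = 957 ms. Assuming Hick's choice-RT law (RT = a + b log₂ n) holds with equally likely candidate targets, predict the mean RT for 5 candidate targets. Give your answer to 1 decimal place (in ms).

With log₂ n on the abscissa the relation is linear; from the two conditions:
  b = (957 − 785) / (log₂ 20 − log₂ 8) = 172 / (4.3219 − 3) = 130.113 ms/bit
  a = 785 − 130.113 × 3 = 394.661 ms
Then RT(5) = 394.661 + 130.113 × log₂ 5 = 394.661 + 130.113 × 2.3219 ≈ 696.774 ms.

696.8 ms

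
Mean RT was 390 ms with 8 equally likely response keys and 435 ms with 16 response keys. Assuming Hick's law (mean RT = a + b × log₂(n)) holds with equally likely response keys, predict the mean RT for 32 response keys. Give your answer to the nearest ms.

Fit slope and intercept:
  b = (435 − 390) / (log₂ 16 − log₂ 8) = 45 / (4 − 3) = 45 ms/bit
  a = 390 − 45 × 3 = 255 ms
Then RT(32) = 255 + 45 × log₂ 32 = 255 + 45 × 5 ≈ 480.000 ms.

480 ms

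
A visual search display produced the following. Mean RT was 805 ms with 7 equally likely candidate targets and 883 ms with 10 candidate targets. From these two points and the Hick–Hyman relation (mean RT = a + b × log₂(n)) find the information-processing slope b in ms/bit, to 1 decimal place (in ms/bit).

151.6 ms/bit

b = (RT₂ − RT₁)/(log₂ n₂ − log₂ n₁) = (883 − 805)/(3.3219 − 2.8074) = 151.582 ms/bit.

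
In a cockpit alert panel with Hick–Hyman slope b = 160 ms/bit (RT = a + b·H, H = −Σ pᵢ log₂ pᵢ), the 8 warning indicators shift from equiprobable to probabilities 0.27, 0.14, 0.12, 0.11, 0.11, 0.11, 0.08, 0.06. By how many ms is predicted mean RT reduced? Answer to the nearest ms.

22 ms

Equiprobable entropy H₀ = log₂ 8 = 3.0000 bits.
Skewed entropy H = −Σ pᵢ log₂ pᵢ = 2.8601 bits.
ΔRT = b·(H₀ − H) = 160 × 0.1399 = 22.38 ms.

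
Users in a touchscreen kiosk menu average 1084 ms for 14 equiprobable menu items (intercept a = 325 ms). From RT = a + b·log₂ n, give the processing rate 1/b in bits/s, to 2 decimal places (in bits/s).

5.02 bits/s

b = (1084 − 325)/log₂ 14 = 759/3.8074 = 199.351 ms per bit = 0.19935 s/bit; the reciprocal is 5.016 bits/s.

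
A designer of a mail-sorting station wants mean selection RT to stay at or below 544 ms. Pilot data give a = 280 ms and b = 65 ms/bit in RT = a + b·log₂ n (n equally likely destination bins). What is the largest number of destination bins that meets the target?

Set 280 + 65·log₂ n ≤ 544 → log₂ n ≤ (544 − 280)/65 = 4.0615.
So n ≤ 2^4.0615 = 16.697; the largest integer n is 16.

16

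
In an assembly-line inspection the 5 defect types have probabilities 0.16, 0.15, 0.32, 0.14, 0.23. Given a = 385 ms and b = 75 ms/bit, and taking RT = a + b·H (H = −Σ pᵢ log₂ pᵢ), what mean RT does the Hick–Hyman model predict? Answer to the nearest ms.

Entropy contributions −pᵢ log₂ pᵢ: 0.4230, 0.4105, 0.5260, 0.3971, 0.4877; sum H = 2.2444 bits.
RT = a + bH = 385 + 75·2.2444 = 553.33 ms.

553 ms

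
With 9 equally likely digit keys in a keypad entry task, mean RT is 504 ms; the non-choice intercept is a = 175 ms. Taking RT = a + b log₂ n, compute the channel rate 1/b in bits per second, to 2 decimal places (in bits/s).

b = (504 − 175)/log₂ 9 = 329/3.1699 = 103.788 ms per bit = 0.10379 s/bit; the reciprocal is 9.635 bits/s.

9.64 bits/s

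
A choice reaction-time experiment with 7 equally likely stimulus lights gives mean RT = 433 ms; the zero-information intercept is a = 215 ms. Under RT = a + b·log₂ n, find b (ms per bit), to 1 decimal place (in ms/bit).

77.7 ms/bit

log₂(7) = 2.8074 bits.
b = (RT − a)/log₂ n = (433 − 215) / 2.8074 = 77.653 ms/bit.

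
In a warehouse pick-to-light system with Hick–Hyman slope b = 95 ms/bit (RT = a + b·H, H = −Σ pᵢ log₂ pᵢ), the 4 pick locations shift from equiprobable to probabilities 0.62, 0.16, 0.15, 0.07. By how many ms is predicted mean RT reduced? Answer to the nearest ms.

The RT saving is b·ΔH. Equiprobable H₀ = log₂(4) = 2.0000 bits; with the given probabilities H = 1.5297 bits.
b·(H₀ − H) = 95 × (2.0000 − 1.5297) = 44.68 ms.

45 ms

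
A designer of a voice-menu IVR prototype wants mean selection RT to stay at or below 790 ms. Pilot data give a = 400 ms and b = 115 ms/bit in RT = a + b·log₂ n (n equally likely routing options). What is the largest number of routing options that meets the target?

10

Set 400 + 115·log₂ n ≤ 790 → log₂ n ≤ (790 − 400)/115 = 3.3913.
So n ≤ 2^3.3913 = 10.493; the largest integer n is 10.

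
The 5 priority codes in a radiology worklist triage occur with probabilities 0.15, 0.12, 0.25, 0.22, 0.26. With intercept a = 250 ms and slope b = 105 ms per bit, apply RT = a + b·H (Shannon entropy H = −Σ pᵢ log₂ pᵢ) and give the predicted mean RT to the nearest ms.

H = 0.15·log₂(1/0.15) + 0.12·log₂(1/0.12) + 0.25·log₂(1/0.25) + 0.22·log₂(1/0.22) + 0.26·log₂(1/0.26) = 2.2635 bits.
RT = 250 + 105 × 2.2635 = 487.66 ms.

488 ms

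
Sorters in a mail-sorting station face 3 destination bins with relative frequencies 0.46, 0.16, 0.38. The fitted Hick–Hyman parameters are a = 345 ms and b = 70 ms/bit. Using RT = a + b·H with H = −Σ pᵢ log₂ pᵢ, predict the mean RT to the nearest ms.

Entropy contributions −pᵢ log₂ pᵢ: 0.5153, 0.4230, 0.5305; sum H = 1.4688 bits.
RT = a + bH = 345 + 70·1.4688 = 447.82 ms.

448 ms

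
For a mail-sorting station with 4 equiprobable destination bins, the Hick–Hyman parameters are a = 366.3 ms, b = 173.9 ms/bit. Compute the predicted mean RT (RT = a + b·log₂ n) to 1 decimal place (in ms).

714.1 ms

log₂(4) = 2 bits, so RT = 366.3 + 173.9 × 2 ≈ 714.100 ms.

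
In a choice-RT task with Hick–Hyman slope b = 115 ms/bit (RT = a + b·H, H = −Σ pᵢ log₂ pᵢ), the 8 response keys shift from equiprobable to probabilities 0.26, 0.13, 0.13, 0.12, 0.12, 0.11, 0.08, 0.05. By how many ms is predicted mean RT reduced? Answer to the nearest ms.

The RT saving is b·ΔH. Equiprobable H₀ = log₂(8) = 3.0000 bits; with the given probabilities H = 2.8626 bits.
b·(H₀ − H) = 115 × (3.0000 − 2.8626) = 15.80 ms.

16 ms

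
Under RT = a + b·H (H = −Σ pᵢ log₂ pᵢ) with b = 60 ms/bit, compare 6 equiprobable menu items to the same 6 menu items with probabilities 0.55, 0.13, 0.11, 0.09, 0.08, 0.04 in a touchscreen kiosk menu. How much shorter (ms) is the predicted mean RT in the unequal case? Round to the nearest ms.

Equiprobable entropy H₀ = log₂ 6 = 2.5850 bits.
Skewed entropy H = −Σ pᵢ log₂ pᵢ = 1.9972 bits.
ΔRT = b·(H₀ − H) = 60 × 0.5877 = 35.26 ms.

35 ms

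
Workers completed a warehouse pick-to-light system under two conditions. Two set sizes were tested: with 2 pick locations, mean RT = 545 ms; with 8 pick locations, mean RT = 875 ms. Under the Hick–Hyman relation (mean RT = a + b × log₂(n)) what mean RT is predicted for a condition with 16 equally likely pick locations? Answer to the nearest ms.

With log₂ n on the abscissa the relation is linear; from the two conditions:
  b = (875 − 545) / (log₂ 8 − log₂ 2) = 330 / (3 − 1) = 165 ms/bit
  a = 545 − 165 × 1 = 380 ms
Then RT(16) = 380 + 165 × log₂ 16 = 380 + 165 × 4 ≈ 1040.000 ms.

1040 ms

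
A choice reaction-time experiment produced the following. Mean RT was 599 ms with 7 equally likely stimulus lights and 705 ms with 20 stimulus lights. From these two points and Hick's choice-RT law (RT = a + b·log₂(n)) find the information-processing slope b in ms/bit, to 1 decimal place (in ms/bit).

The slope on a log₂ axis is (705 − 599) / (4.3219 − 2.8074) = 69.987 ms/bit.

70.0 ms/bit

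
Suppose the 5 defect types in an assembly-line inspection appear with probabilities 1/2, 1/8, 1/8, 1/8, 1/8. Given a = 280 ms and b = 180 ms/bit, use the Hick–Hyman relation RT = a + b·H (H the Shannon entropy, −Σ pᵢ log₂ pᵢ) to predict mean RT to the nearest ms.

Each term −pᵢ log₂ pᵢ: 0.5·1 + 0.125·3 + 0.125·3 + 0.125·3 + 0.125·3; summed, H = 2.000 bits.
Mean RT = a + bH = 280 + 180·2.000 = 640.00 ms.

640 ms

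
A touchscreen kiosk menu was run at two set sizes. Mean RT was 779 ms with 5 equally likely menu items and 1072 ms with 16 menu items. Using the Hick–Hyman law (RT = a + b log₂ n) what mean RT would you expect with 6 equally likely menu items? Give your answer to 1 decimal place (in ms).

824.9 ms

RT is linear in log₂ n, so two points fix the line:
  b = (1072 − 779) / (log₂ 16 − log₂ 5) = 293 / (4 − 2.3219) = 174.605 ms/bit
  a = 779 − 174.605 × 2.3219 = 373.579 ms
Then RT(6) = 373.579 + 174.605 × log₂ 6 = 373.579 + 174.605 × 2.5850 ≈ 824.927 ms.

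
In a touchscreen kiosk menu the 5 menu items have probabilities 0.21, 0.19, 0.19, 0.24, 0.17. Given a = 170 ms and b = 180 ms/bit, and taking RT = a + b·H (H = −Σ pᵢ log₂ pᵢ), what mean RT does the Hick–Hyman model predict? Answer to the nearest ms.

586 ms

Entropy contributions −pᵢ log₂ pᵢ: 0.4728, 0.4552, 0.4552, 0.4941, 0.4346; sum H = 2.3120 bits.
RT = a + bH = 170 + 180·2.3120 = 586.16 ms.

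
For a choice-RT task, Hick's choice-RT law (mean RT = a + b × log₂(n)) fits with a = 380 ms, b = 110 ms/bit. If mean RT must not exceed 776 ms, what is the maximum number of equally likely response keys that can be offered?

Information budget: (776 − 380)/110 = 3.6000 bits, so n ≤ 2^3.6000 = 12.126 → at most 12.

12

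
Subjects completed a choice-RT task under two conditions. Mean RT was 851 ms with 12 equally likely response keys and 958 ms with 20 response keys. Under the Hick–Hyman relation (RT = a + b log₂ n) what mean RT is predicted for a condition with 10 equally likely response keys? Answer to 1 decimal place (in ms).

Solve the two-equation system in a and b:
  b = (958 − 851) / (log₂ 20 − log₂ 12) = 107 / (4.3219 − 3.5850) = 145.190 ms/bit
  a = 851 − 145.190 × 3.5850 = 330.499 ms
Then RT(10) = 330.499 + 145.190 × log₂ 10 = 330.499 + 145.190 × 3.3219 ≈ 812.810 ms.

812.8 ms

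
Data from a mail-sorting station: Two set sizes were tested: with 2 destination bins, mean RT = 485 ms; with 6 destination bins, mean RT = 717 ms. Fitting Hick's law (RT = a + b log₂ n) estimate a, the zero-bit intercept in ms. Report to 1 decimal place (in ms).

b = (RT₂ − RT₁)/(log₂ n₂ − log₂ n₁) = (717 − 485)/(2.5850 − 1) = 146.376 ms/bit.
Intercept: a = 485 − 146.376·log₂(2) = 338.624 ms.

338.6 ms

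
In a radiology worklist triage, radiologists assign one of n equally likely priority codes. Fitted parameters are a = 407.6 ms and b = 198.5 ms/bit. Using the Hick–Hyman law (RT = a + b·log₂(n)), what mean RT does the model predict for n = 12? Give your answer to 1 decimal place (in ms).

1119.2 ms

log₂(12) = 3.5850 bits, so RT = 407.6 + 198.5 × 3.5850 ≈ 1119.215 ms.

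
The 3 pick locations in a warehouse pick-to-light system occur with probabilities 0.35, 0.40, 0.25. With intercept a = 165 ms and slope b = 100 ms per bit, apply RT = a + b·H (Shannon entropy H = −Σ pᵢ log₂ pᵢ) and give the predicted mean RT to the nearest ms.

Entropy contributions −pᵢ log₂ pᵢ: 0.5301, 0.5288, 0.5000; sum H = 1.5589 bits.
RT = a + bH = 165 + 100·1.5589 = 320.89 ms.

321 ms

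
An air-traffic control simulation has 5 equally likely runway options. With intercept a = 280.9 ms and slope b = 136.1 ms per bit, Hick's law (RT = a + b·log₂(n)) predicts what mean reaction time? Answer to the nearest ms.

log₂(5) = 2.3219 bits, so RT = 280.9 + 136.1 × 2.3219 ≈ 596.914 ms.

597 ms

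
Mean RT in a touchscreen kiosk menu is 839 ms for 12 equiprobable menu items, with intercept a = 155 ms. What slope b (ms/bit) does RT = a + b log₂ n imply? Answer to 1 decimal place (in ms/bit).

log₂(12) = 3.5850 bits.
b = (RT − a)/log₂ n = (839 − 155) / 3.5850 = 190.797 ms/bit.

190.8 ms/bit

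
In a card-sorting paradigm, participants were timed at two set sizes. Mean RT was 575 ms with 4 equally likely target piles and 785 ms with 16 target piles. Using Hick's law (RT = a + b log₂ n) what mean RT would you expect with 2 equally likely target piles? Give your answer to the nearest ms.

Solve the two-equation system in a and b:
  b = (785 − 575) / (log₂ 16 − log₂ 4) = 210 / (4 − 2) = 105 ms/bit
  a = 575 − 105 × 2 = 365 ms
Then RT(2) = 365 + 105 × log₂ 2 = 365 + 105 × 1 ≈ 470.000 ms.

470 ms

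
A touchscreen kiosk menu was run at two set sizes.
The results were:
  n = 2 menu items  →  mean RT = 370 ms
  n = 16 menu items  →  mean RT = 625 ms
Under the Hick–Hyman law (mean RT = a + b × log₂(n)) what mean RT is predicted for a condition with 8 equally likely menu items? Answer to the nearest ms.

540 ms

RT is linear in log₂ n, so two points fix the line:
  b = (625 − 370) / (log₂ 16 − log₂ 2) = 255 / (4 − 1) = 85 ms/bit
  a = 370 − 85 × 1 = 285 ms
Then RT(8) = 285 + 85 × log₂ 8 = 285 + 85 × 3 ≈ 540.000 ms.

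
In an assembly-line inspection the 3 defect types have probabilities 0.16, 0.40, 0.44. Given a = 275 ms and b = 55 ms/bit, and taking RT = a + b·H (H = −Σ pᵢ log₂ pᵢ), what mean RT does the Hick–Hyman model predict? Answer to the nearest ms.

H = 0.16·log₂(1/0.16) + 0.40·log₂(1/0.40) + 0.44·log₂(1/0.44) = 1.4729 bits.
RT = 275 + 55 × 1.4729 = 356.01 ms.

356 ms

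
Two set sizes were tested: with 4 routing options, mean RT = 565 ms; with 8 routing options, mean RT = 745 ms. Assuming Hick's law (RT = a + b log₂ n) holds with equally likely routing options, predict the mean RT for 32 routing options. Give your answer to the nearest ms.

Solve the two-equation system in a and b:
  b = (745 − 565) / (log₂ 8 − log₂ 4) = 180 / (3 − 2) = 180 ms/bit
  a = 565 − 180 × 2 = 205 ms
Then RT(32) = 205 + 180 × log₂ 32 = 205 + 180 × 5 ≈ 1105.000 ms.

1105 ms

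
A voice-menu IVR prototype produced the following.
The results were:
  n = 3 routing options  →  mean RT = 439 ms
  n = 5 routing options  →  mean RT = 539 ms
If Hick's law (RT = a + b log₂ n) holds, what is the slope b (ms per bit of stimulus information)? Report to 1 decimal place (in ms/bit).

135.7 ms/bit

Slope: b = (539 − 439) / (log₂ 5 − log₂ 3) = 100/0.7370 = 135.692 ms/bit.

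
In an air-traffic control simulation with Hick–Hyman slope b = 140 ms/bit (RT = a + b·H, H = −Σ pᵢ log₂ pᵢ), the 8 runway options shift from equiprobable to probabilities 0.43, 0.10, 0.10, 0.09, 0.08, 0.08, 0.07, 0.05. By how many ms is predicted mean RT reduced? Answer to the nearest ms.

Equiprobable entropy H₀ = log₂ 8 = 3.0000 bits.
Skewed entropy H = −Σ pᵢ log₂ pᵢ = 2.5683 bits.
ΔRT = b·(H₀ − H) = 140 × 0.4317 = 60.44 ms.

60 ms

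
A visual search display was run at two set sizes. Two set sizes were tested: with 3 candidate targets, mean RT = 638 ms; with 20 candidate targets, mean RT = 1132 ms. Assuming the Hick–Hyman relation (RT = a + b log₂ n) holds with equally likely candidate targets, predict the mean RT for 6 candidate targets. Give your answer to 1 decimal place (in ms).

818.5 ms

RT is linear in log₂ n, so two points fix the line:
  b = (1132 − 638) / (log₂ 20 − log₂ 3) = 494 / (4.3219 − 1.5850) = 180.492 ms/bit
  a = 638 − 180.492 × 1.5850 = 351.927 ms
Then RT(6) = 351.927 + 180.492 × log₂ 6 = 351.927 + 180.492 × 2.5850 ≈ 818.492 ms.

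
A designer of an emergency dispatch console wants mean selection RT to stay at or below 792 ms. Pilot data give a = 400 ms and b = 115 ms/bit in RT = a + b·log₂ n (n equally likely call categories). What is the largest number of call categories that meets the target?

Information budget: (792 − 400)/115 = 3.4087 bits, so n ≤ 2^3.4087 = 10.620 → at most 10.

10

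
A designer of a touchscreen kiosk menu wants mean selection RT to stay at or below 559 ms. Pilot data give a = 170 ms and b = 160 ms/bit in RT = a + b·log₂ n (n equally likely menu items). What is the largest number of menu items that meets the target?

Set 170 + 160·log₂ n ≤ 559 → log₂ n ≤ (559 − 170)/160 = 2.4312.
So n ≤ 2^2.4312 = 5.394; the largest integer n is 5.

5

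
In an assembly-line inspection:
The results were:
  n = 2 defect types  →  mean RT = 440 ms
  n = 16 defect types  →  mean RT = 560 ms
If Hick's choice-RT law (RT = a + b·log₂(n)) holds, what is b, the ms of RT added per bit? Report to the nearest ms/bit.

40 ms/bit

b = (RT₂ − RT₁)/(log₂ n₂ − log₂ n₁) = (560 − 440)/(4 − 1) = 40 ms/bit.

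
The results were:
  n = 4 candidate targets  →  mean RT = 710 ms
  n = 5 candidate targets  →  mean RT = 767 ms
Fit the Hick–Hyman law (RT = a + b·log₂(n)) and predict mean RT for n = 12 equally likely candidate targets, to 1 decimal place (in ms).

990.6 ms

Solve the two-equation system in a and b:
  b = (767 − 710) / (log₂ 5 − log₂ 4) = 57 / (2.3219 − 2) = 177.058 ms/bit
  a = 710 − 177.058 × 2 = 355.884 ms
Then RT(12) = 355.884 + 177.058 × log₂ 12 = 355.884 + 177.058 × 3.5850 ≈ 990.631 ms.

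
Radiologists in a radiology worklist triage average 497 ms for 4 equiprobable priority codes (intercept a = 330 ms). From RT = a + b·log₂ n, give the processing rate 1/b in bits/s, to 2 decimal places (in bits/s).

11.98 bits/s

b = (497 − 330)/log₂ 4 = 167/2 = 83.500 ms per bit = 0.08350 s/bit; the reciprocal is 11.976 bits/s.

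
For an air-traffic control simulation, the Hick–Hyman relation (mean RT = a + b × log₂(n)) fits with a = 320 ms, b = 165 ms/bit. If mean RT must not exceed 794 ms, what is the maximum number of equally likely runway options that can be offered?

Information budget: (794 − 320)/165 = 2.8727 bits, so n ≤ 2^2.8727 = 7.324 → at most 7.

7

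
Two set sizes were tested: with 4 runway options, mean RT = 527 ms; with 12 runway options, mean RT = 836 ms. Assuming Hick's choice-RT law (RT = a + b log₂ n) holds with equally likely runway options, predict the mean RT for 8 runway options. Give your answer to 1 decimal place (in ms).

722.0 ms

RT is linear in log₂ n, so two points fix the line:
  b = (836 − 527) / (log₂ 12 − log₂ 4) = 309 / (3.5850 − 2) = 194.957 ms/bit
  a = 527 − 194.957 × 2 = 137.085 ms
Then RT(8) = 137.085 + 194.957 × log₂ 8 = 137.085 + 194.957 × 3 ≈ 721.957 ms.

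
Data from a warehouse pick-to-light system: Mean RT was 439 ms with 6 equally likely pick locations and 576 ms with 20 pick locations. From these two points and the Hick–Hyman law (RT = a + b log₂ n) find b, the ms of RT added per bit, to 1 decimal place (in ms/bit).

b = (RT₂ − RT₁)/(log₂ n₂ − log₂ n₁) = (576 − 439)/(4.3219 − 2.5850) = 78.873 ms/bit.

78.9 ms/bit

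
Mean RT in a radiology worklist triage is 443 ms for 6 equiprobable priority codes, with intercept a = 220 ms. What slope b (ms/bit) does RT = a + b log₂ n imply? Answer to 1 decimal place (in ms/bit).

86.3 ms/bit

6 alternatives carry log₂ 6 = 2.5850 bits; the choice cost is 443 − 220 = 223 ms, so b = 223/2.5850 = 86.268 ms/bit.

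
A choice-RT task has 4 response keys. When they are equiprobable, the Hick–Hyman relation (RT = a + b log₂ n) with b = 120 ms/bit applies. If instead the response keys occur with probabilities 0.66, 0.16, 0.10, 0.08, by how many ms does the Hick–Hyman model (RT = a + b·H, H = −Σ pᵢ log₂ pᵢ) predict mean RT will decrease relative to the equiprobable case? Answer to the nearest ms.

Equiprobable entropy H₀ = log₂ 4 = 2.0000 bits.
Skewed entropy H = −Σ pᵢ log₂ pᵢ = 1.4424 bits.
ΔRT = b·(H₀ − H) = 120 × 0.5576 = 66.92 ms.

67 ms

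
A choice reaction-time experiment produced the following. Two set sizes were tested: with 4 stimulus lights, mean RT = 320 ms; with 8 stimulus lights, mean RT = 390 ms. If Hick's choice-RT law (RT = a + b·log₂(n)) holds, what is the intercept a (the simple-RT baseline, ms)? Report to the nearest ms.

180 ms

b = (RT₂ − RT₁)/(log₂ n₂ − log₂ n₁) = (390 − 320)/(3 − 2) = 70 ms/bit.
Intercept: a = 320 − 70·log₂(4) = 180.000 ms.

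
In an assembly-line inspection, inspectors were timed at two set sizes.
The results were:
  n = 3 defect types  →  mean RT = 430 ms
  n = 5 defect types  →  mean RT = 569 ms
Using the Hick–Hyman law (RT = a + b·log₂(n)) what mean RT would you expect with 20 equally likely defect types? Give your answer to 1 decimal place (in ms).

946.2 ms

Fit slope and intercept:
  b = (569 − 430) / (log₂ 5 − log₂ 3) = 139 / (2.3219 − 1.5850) = 188.611 ms/bit
  a = 430 − 188.611 × 1.5850 = 131.058 ms
Then RT(20) = 131.058 + 188.611 × log₂ 20 = 131.058 + 188.611 × 4.3219 ≈ 946.222 ms.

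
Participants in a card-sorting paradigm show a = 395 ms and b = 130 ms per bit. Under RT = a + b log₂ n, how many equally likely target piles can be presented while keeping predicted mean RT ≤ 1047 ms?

Information budget: (1047 − 395)/130 = 5.0154 bits, so n ≤ 2^5.0154 = 32.343 → at most 32.

32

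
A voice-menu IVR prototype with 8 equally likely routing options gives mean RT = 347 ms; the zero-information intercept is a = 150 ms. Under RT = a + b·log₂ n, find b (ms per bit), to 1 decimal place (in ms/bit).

65.7 ms/bit

b = (347 − 150) / log₂(8) = 197 / 3 = 65.667 ms/bit.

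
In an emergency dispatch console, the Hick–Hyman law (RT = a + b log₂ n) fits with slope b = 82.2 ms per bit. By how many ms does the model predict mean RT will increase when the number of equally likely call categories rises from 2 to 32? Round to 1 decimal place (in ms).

328.8 ms

The intercept a cancels: ΔRT = b·(log₂ n₂ − log₂ n₁) = b·log₂(n₂/n₁).
log₂(32) − log₂(2) = log₂(32/2) = log₂(16) = 4.
ΔRT = 82.2 × 4.0000 = 328.800 ms.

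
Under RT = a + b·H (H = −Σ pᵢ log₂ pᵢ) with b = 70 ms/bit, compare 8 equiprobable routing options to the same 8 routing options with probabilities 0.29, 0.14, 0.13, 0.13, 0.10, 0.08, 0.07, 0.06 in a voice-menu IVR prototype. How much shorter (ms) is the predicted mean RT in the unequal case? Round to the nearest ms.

The RT saving is b·ΔH. Equiprobable H₀ = log₂(8) = 3.0000 bits; with the given probabilities H = 2.8161 bits.
b·(H₀ − H) = 70 × (3.0000 − 2.8161) = 12.87 ms.

13 ms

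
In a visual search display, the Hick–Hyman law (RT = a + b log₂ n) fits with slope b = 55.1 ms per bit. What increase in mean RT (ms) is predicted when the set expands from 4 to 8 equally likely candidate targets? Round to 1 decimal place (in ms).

55.1 ms

The intercept a cancels: ΔRT = b·(log₂ n₂ − log₂ n₁) = b·log₂(n₂/n₁).
log₂(8) − log₂(4) = log₂(8/4) = log₂(2) = 1.
ΔRT = 55.1 × 1.0000 = 55.100 ms.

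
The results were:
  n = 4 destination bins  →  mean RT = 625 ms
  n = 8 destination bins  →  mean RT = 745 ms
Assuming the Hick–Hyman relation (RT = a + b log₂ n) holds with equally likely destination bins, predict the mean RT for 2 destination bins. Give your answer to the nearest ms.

505 ms

Solve the two-equation system in a and b:
  b = (745 − 625) / (log₂ 8 − log₂ 4) = 120 / (3 − 2) = 120 ms/bit
  a = 625 − 120 × 2 = 385 ms
Then RT(2) = 385 + 120 × log₂ 2 = 385 + 120 × 1 ≈ 505.000 ms.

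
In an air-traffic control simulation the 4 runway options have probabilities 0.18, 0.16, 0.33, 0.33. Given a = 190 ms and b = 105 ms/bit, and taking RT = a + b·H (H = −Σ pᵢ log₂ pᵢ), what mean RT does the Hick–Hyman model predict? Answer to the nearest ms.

392 ms

H = 0.18·log₂(1/0.18) + 0.16·log₂(1/0.16) + 0.33·log₂(1/0.33) + 0.33·log₂(1/0.33) = 1.9240 bits.
RT = 190 + 105 × 1.9240 = 392.02 ms.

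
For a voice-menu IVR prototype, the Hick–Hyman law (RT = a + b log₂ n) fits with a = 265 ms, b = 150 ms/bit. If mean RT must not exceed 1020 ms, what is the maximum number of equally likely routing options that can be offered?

32

Information budget: (1020 − 265)/150 = 5.0333 bits, so n ≤ 2^5.0333 = 32.748 → at most 32.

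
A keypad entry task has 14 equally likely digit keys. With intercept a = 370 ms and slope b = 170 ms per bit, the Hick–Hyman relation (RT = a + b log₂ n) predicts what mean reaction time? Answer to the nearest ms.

log₂(14) = 3.8074 bits, so RT = 370 + 170 × 3.8074 ≈ 1017.250 ms.

1017 ms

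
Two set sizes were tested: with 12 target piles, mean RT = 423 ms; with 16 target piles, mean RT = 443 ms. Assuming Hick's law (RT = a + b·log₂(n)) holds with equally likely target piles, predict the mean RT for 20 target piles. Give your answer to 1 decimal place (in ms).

458.5 ms

Fit slope and intercept:
  b = (443 − 423) / (log₂ 16 − log₂ 12) = 20 / (4 − 3.5850) = 48.188 ms/bit
  a = 423 − 48.188 × 3.5850 = 250.246 ms
Then RT(20) = 250.246 + 48.188 × log₂ 20 = 250.246 + 48.188 × 4.3219 ≈ 458.513 ms.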